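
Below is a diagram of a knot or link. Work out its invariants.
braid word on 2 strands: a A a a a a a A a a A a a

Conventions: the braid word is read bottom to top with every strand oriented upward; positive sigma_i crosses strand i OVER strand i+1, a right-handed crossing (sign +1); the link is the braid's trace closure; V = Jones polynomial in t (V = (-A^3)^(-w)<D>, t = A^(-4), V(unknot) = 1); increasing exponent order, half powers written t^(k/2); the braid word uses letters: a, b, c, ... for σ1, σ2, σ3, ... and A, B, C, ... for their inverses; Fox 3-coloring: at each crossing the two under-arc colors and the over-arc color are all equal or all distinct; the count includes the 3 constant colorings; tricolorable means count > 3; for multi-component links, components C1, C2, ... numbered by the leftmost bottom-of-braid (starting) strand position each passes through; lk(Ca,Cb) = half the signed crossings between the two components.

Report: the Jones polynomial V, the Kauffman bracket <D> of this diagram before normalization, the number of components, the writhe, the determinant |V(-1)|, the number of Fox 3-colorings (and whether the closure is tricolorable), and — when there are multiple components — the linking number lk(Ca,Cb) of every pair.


Jones polynomial: V(t) = t^3 + t^5 - t^6 + t^7 - t^8 + t^9 - t^10
<D> = A^-19 - A^-15 + A^-11 - A^-7 + A^-3 - A - A^9; writhe +7
components 1, writhe +7 (13 crossings)
3-colorings: 3 of 3^13, det 7 — not tricolorable
note: det 7 = |V(-1)|; not divisible by 3, so not tricolorable


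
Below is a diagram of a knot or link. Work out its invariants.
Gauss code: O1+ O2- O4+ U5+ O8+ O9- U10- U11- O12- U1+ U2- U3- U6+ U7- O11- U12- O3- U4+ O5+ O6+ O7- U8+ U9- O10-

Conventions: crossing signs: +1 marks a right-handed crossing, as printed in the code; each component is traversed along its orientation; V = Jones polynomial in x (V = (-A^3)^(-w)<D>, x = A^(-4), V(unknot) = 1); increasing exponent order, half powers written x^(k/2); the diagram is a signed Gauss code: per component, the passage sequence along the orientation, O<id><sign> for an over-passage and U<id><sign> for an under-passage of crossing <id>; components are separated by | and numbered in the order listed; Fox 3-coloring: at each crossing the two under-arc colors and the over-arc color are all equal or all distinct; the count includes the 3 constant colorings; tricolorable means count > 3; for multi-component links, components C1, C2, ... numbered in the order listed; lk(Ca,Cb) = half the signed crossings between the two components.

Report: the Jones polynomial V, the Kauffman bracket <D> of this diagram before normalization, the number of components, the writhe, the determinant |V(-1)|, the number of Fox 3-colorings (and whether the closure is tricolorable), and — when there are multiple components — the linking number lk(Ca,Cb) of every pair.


Jones polynomial: V(x) = -x^-4 + x^-3 + x^-1
<D> = A^-2 + A^6 - A^10; writhe -2
components 1, writhe -2 (12 crossings)
3-colorings: 9 of 3^12, det 3 — tricolorable
note: w = -2 (over 12 crossings) is diagram-only; (-A^3)^(2) removes it from V


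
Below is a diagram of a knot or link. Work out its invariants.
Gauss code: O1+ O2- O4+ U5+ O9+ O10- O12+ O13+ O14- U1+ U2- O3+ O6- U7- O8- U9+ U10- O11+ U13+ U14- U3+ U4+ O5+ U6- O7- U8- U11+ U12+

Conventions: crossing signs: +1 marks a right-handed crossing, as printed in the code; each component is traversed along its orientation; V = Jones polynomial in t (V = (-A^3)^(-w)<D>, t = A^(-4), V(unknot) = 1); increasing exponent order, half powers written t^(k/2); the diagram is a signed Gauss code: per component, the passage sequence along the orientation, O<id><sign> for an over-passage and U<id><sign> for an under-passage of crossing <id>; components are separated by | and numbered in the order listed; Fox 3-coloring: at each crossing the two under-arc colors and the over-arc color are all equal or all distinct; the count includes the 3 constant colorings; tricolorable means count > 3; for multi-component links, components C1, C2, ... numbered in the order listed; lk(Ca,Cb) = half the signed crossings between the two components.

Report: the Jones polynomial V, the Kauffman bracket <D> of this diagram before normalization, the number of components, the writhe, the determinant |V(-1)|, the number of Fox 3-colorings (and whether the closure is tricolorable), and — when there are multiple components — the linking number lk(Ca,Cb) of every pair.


Jones polynomial: V(t) = 1
<D> = A^6; writhe +2
components 1, writhe +2 (14 crossings)
3-colorings: 3 of 3^14, det 1 — not tricolorable
note: det 1 = |V(-1)|; not divisible by 3, so not tricolorable


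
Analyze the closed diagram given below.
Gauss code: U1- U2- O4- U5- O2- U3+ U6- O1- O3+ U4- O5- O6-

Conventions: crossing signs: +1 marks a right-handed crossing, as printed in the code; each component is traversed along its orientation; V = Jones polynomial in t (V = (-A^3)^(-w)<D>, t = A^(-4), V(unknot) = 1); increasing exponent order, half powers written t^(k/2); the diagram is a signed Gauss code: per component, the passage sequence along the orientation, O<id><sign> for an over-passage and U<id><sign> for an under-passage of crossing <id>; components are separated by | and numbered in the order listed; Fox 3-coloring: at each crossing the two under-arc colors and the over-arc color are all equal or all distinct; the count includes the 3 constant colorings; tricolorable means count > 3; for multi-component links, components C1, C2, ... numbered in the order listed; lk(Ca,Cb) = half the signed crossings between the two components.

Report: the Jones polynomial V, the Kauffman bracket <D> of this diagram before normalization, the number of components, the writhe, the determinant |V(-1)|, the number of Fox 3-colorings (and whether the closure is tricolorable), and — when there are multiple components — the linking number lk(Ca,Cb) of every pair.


V = -t^-6 + t^-5 - t^-4 + 2t^-3 - t^-2 + t^-1
<D> = A^-8 - A^-4 + 2 - A^4 + A^8 - A^12 (w = -4)
1 component over 6 crossings, w = -4
3 Fox colorings among 3^6, |V(-1)| = 7: not tricolorable
why: |V(-1)| = 7: so not tricolorable, since 3 does not divide 7


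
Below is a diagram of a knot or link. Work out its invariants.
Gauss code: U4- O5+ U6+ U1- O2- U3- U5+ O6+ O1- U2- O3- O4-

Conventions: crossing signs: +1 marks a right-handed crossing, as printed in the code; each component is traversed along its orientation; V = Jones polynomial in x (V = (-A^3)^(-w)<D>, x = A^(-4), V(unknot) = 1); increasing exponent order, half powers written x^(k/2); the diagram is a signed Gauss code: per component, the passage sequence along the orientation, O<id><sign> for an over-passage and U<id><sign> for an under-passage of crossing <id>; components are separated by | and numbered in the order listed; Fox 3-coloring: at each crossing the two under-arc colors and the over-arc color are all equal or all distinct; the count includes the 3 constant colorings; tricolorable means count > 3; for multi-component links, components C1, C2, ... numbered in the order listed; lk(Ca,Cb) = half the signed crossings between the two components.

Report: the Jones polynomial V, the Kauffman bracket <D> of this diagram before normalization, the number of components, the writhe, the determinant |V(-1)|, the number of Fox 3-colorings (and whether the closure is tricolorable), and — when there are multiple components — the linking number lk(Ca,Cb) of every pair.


V(x) = 1
bracket: A^-6, w = -2
1 component, writhe -2, over 6 crossings
det 1, colorings 3 of 3^6 — not tricolorable
observation: w = -2 shifts under R1 moves; the (-A^3)^(2) factor cancels that in V


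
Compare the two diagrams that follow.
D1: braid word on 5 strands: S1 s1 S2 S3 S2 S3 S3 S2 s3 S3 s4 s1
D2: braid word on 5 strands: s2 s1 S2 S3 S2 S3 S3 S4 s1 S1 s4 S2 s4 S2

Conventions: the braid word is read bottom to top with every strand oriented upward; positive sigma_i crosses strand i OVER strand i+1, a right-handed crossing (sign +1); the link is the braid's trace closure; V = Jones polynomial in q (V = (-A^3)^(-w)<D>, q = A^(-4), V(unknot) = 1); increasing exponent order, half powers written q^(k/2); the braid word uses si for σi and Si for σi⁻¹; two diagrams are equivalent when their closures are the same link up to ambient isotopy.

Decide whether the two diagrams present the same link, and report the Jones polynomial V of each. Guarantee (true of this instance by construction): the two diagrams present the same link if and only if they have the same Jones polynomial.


equivalent: yes
D1 (bracket A^-4 + A^4 - A^8 + A^12 - A^16; 12 crossings at w = -4): V = -q^-7 + q^-6 - q^-5 + q^-4 + q^-2
V(D2) = -q^-7 + q^-6 - q^-5 + q^-4 + q^-2  [14 crossings, <D> = A^-4 + A^4 - A^8 + A^12 - A^16, w = -4]
observation: Markov moves rewrite D1 (12 crossings) into D2 (14)


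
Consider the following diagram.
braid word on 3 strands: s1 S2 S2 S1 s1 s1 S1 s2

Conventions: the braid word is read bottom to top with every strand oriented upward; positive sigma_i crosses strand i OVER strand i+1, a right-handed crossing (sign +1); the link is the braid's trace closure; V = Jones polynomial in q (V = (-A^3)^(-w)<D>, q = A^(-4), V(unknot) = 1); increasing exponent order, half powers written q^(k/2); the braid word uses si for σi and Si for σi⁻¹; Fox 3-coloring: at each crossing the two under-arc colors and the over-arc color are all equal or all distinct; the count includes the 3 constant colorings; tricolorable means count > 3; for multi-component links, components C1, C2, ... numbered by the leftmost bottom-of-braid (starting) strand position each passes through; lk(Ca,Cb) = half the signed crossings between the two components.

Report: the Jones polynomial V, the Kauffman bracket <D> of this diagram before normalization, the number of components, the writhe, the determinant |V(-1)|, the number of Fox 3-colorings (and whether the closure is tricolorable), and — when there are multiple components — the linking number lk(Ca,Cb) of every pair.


Jones polynomial: V(q) = 1
<D> = 1; writhe 0
components 1, writhe 0 (8 crossings)
3-colorings: 3 of 3^8, det 1 — not tricolorable
note: w = 0 (over 8 crossings) is diagram-only; (-A^3)^(0) removes it from V


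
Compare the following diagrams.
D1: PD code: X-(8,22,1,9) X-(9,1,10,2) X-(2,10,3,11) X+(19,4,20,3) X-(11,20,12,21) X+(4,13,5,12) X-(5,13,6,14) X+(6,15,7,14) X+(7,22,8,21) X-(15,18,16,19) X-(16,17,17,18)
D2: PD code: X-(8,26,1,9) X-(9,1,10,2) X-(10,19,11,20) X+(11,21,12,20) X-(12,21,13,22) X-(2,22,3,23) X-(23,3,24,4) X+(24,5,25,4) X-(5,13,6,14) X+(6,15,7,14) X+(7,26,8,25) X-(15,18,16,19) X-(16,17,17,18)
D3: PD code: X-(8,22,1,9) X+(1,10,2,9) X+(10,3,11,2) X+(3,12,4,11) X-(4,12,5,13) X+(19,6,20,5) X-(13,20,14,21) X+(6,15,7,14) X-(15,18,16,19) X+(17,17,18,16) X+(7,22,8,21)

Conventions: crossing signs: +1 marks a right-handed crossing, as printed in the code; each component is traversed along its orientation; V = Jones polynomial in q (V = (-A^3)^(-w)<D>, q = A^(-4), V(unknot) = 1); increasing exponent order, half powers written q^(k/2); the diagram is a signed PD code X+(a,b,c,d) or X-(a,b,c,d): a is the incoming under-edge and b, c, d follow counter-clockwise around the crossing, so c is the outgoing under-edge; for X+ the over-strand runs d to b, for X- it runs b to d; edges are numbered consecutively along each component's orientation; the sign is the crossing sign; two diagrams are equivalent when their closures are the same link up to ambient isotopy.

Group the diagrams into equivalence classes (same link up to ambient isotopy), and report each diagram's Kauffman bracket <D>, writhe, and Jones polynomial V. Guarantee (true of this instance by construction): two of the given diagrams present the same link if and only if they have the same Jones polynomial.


equivalence classes: {D1} | {D2} | {D3}
D1 (bracket A^-15 - A^-11 + 2A^-7 - A^-3 + 2A - A^5; 11 crossings at w = -3): V = q^(-7/2) - 2q^(-5/2) + q^(-3/2) - 2q^(-1/2) + q^(1/2) - q^(3/2)
V(D2) = -q^(-5/2) - q^(-1/2)  (w -5, c 13, <D> = A^-13 + A^-5)
V(D3) = -q^(1/2) + q^(3/2) - q^(5/2) - q^(9/2)  (w +3, c 11, <D> = A^-9 + A^-1 - A^3 + A^7)
observation: 3 values of V(q) split the 3 diagrams


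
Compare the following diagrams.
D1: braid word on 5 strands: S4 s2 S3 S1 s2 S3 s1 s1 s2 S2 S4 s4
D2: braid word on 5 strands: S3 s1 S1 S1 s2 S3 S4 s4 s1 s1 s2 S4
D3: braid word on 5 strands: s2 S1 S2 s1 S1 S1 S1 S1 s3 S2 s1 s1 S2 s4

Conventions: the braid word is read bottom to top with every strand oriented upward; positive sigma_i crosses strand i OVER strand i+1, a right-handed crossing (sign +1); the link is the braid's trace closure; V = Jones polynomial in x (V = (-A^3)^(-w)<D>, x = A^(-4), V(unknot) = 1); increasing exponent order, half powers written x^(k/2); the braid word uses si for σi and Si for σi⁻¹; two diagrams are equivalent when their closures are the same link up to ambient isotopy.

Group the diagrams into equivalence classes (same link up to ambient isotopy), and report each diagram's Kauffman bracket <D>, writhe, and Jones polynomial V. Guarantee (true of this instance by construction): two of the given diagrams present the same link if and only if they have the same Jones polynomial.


classes: {D1, D2} | {D3}
V(D1) = x^-2 - x^-1 + 2 - 2x + x^2 - x^3 + x^4  [12 crossings, <D> = A^-16 - A^-12 + A^-8 - 2A^-4 + 2 - A^4 + A^8, w = 0]
V(D2) = x^-2 - x^-1 + 2 - 2x + x^2 - x^3 + x^4  (w 0, c 12, <D> = A^-16 - A^-12 + A^-8 - 2A^-4 + 2 - A^4 + A^8)
V(D3) = -x^-6 + x^-5 - x^-4 + 2x^-3 - x^-2 + x^-1  (w -2, c 14, <D> = A^-2 - A^2 + 2A^6 - A^10 + A^14 - A^18)
insight: comparing 3 Jones polynomials yields 2 groups


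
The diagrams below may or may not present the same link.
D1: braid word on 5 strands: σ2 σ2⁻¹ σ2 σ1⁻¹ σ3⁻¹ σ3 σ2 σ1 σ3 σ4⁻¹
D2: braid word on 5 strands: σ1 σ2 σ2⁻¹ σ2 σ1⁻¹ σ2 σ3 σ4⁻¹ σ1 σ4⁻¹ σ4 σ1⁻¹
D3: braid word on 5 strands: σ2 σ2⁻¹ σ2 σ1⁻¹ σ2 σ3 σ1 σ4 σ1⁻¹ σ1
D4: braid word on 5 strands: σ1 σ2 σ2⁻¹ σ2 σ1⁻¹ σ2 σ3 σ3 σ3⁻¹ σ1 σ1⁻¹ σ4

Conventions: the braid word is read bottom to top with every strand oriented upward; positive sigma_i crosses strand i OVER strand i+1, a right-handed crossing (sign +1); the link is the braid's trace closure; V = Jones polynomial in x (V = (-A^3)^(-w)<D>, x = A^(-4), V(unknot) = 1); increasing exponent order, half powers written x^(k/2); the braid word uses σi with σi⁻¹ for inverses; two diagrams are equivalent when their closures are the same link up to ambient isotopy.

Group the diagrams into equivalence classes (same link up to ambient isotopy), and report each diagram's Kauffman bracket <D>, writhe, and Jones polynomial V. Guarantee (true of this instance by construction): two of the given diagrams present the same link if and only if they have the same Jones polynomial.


grouping into links: {D1, D2, D3, D4}
V(D1) = 1  (w +2, c 10, <D> = A^6)
D2 (bracket A^6; 12 crossings at w = +2): V = 1
D3 (bracket A^12; 10 crossings at w = +4): V = 1
V(D4) = 1  [12 crossings, <D> = A^12, w = +4]
why: all 4 diagrams share one V(x), hence one class


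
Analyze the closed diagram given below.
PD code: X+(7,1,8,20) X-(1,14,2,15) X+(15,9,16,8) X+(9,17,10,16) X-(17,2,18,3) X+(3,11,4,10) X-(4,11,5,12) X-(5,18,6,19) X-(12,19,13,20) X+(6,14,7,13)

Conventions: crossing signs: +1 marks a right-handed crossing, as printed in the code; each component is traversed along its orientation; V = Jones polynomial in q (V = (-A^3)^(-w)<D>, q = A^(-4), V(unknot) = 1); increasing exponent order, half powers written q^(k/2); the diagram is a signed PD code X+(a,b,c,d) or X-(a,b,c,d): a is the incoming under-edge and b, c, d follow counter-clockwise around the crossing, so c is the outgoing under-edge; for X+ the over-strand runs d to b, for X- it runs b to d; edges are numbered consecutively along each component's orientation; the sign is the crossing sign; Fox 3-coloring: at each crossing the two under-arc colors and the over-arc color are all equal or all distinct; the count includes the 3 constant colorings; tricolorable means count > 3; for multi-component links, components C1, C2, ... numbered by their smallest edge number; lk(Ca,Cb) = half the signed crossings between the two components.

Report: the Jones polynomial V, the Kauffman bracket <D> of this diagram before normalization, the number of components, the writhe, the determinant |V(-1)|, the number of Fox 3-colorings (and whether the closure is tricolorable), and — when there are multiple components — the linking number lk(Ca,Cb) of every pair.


V(q) = -q^-3 + 2q^-2 - 2q^-1 + 3 - 2q + 2q^2 - q^3
bracket: -A^-12 + 2A^-8 - 2A^-4 + 3 - 2A^4 + 2A^8 - A^12, w = 0
1 component, writhe 0, over 10 crossings
det 13, colorings 3 of 3^10 — not tricolorable
observation: w = 0 shifts under R1 moves; the (-A^3)^(0) factor cancels that in V


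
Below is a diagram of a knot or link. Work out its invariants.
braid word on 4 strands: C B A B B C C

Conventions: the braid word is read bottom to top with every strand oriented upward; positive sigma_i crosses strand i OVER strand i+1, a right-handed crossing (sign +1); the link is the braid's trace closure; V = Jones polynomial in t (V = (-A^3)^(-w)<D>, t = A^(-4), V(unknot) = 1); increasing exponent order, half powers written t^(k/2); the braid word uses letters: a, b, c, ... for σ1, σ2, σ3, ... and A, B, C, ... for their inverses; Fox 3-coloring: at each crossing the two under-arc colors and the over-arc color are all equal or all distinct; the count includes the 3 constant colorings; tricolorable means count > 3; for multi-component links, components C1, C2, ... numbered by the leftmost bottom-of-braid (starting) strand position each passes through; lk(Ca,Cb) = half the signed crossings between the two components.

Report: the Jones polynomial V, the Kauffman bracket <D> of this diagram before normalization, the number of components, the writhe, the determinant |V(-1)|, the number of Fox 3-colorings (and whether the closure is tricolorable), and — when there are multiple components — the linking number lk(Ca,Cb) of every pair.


Jones polynomial: V(t) = t^-8 - 2t^-7 + t^-6 - 2t^-5 + 2t^-4 + t^-2
<D> = -A^-13 - 2A^-5 + 2A^-1 - A^3 + 2A^7 - A^11; writhe -7
components 1, writhe -7 (7 crossings)
3-colorings: 27 of 3^7, det 9 — tricolorable
note: |V(-1)| = 9: so tricolorable, since 3 divides 9


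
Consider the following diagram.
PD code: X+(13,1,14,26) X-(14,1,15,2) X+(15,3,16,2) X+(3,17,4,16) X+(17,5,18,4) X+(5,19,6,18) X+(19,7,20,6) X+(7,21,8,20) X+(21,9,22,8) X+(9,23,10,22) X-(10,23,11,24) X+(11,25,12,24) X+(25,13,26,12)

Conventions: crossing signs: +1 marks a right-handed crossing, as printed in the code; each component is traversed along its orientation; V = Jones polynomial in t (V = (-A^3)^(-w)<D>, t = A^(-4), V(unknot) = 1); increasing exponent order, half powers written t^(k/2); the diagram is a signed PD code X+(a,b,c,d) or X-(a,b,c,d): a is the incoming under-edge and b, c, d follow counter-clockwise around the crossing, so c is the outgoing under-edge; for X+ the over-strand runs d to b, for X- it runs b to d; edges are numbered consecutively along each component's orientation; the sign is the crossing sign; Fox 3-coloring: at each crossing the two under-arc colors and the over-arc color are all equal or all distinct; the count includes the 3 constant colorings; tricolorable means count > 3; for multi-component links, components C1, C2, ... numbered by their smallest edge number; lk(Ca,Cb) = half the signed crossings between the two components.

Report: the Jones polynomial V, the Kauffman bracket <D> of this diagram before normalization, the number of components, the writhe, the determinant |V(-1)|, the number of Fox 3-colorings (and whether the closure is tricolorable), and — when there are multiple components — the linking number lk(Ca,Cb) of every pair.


V = t^4 + t^6 - t^7 + t^8 - t^9 + t^10 - t^11 + t^12 - t^13
<D> = A^-25 - A^-21 + A^-17 - A^-13 + A^-9 - A^-5 + A^-1 - A^3 - A^11 (w = +9)
1 component over 13 crossings, w = +9
9 Fox colorings among 3^13, |V(-1)| = 9: tricolorable
why: w = +9 shifts under R1 moves; the (-A^3)^(-9) factor cancels that in V


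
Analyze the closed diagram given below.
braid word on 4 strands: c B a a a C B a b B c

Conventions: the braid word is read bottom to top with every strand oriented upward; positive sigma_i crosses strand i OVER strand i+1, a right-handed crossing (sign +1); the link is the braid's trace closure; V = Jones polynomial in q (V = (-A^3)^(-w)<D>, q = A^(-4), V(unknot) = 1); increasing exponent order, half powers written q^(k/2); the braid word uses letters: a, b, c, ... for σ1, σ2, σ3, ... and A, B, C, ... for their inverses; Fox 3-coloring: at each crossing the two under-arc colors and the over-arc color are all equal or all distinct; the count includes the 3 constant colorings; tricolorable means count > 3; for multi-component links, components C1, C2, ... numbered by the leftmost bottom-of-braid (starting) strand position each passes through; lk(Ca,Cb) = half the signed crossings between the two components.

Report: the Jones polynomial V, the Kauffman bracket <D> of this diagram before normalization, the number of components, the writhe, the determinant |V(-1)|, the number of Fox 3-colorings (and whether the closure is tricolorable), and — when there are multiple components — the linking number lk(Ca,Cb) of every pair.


Jones polynomial: V(q) = q + q^3 - q^4
<D> = A^-7 - A^-3 - A^5; writhe +3
components 1, writhe +3 (11 crossings)
3-colorings: 9 of 3^11, det 3 — tricolorable
note: the span of V is 3, forcing >= 3 crossings in any diagram


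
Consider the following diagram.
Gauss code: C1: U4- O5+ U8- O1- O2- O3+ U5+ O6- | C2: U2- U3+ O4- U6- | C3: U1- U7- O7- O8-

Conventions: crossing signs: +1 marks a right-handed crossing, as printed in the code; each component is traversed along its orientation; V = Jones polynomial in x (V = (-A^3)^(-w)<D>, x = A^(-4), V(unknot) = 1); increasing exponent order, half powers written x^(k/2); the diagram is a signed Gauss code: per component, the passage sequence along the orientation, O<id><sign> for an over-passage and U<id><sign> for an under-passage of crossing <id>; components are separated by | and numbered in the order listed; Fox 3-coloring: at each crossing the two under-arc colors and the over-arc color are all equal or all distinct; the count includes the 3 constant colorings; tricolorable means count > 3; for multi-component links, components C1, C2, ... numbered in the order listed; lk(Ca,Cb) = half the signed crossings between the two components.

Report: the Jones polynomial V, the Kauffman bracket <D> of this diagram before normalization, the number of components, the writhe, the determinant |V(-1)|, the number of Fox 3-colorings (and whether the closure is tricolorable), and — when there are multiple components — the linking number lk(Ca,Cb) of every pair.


Jones polynomial: V(x) = x^-5 + 2x^-3 + x^-1
<D> = A^-8 + 2 + A^8; writhe -4
components 3, writhe -4 (8 crossings)
linking number lk(C1,C2) = -1
lk(C1,C3): -1
lk(C2,C3) = 0
3-colorings: 3 of 3^8, det 4 — not tricolorable
note: w = -4 shifts under R1 moves; the (-A^3)^(4) factor cancels that in V


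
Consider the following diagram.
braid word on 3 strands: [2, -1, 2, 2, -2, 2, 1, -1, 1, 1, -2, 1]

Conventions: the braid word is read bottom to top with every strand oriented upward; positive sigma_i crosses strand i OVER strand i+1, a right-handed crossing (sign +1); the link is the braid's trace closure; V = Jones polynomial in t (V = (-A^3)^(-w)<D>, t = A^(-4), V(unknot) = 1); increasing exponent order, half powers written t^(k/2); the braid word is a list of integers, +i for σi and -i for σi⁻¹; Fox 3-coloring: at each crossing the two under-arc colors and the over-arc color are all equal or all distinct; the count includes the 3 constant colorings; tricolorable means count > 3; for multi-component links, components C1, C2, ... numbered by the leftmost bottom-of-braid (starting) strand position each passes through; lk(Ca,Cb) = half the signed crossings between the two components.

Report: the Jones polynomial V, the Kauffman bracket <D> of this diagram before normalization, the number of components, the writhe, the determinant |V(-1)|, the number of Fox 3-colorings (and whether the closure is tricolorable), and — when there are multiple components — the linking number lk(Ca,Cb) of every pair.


V(t) = 2t - 2t^2 + 3t^3 - 3t^4 + 2t^5 - 2t^6 + t^7
bracket: A^-16 - 2A^-12 + 2A^-8 - 3A^-4 + 3 - 2A^4 + 2A^8, w = +4
1 component, writhe +4, over 12 crossings
det 15, colorings 9 of 3^12 — tricolorable
observation: the word shrinks to σ2 σ1⁻¹ σ2 σ2 σ1 σ1 σ2⁻¹ σ1 after cancelling


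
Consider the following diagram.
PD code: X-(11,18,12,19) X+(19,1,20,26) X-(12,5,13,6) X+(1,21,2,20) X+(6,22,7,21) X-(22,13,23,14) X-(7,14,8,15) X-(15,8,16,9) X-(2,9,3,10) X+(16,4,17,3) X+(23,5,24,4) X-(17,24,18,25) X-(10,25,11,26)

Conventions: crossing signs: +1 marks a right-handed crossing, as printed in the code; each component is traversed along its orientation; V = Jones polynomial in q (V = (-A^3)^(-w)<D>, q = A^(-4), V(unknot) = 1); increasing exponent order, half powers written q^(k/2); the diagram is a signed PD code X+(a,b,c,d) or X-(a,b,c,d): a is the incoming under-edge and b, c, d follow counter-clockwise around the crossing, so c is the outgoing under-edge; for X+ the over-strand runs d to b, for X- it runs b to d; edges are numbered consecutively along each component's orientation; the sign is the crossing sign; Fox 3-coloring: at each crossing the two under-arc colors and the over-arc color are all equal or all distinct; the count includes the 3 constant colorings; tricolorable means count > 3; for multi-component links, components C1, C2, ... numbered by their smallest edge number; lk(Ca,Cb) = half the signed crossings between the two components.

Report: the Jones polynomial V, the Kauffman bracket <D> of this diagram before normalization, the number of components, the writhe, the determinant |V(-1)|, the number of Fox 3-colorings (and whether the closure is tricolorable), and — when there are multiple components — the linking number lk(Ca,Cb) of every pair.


Jones polynomial: V(q) = -q^-7 + q^-6 - q^-5 + 2q^-4 - q^-3 + q^-2 - q^-1 + 1
<D> = -A^-9 + A^-5 - A^-1 + A^3 - 2A^7 + A^11 - A^15 + A^19; writhe -3
components 1, writhe -3 (13 crossings)
3-colorings: 9 of 3^13, det 9 — tricolorable
note: |V(-1)| = 9: so tricolorable, since 3 divides 9


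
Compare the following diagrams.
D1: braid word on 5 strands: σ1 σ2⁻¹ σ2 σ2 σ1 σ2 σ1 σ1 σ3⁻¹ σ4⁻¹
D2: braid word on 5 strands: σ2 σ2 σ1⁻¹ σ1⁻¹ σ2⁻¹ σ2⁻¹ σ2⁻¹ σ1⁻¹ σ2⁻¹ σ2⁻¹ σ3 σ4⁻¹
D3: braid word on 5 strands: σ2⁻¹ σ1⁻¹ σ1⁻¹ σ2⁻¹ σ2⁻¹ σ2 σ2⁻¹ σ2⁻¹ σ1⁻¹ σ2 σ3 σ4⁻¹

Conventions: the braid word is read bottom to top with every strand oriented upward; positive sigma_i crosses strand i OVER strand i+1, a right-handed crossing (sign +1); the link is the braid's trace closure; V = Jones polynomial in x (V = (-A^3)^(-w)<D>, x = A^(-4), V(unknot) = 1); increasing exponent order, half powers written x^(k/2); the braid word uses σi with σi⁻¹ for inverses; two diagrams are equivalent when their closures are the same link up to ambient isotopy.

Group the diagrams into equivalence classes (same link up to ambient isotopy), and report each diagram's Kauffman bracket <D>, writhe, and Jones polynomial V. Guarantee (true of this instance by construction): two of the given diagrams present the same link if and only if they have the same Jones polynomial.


equivalence classes: {D1} | {D2, D3}
D1 (bracket -A^-16 + A^-12 - A^-8 + A^-4 + A^4; 10 crossings at w = +4): V = x^2 + x^4 - x^5 + x^6 - x^7
V(D2) = x^-8 - 2x^-7 + x^-6 - 2x^-5 + 2x^-4 + x^-2  [12 crossings, <D> = A^-10 + 2A^-2 - 2A^2 + A^6 - 2A^10 + A^14, w = -6]
D3 (bracket A^-10 + 2A^-2 - 2A^2 + A^6 - 2A^10 + A^14; 12 crossings at w = -6): V = x^-8 - 2x^-7 + x^-6 - 2x^-5 + 2x^-4 + x^-2
key observation: 2 classes among 3 diagrams; unequal V(x) rules out equality


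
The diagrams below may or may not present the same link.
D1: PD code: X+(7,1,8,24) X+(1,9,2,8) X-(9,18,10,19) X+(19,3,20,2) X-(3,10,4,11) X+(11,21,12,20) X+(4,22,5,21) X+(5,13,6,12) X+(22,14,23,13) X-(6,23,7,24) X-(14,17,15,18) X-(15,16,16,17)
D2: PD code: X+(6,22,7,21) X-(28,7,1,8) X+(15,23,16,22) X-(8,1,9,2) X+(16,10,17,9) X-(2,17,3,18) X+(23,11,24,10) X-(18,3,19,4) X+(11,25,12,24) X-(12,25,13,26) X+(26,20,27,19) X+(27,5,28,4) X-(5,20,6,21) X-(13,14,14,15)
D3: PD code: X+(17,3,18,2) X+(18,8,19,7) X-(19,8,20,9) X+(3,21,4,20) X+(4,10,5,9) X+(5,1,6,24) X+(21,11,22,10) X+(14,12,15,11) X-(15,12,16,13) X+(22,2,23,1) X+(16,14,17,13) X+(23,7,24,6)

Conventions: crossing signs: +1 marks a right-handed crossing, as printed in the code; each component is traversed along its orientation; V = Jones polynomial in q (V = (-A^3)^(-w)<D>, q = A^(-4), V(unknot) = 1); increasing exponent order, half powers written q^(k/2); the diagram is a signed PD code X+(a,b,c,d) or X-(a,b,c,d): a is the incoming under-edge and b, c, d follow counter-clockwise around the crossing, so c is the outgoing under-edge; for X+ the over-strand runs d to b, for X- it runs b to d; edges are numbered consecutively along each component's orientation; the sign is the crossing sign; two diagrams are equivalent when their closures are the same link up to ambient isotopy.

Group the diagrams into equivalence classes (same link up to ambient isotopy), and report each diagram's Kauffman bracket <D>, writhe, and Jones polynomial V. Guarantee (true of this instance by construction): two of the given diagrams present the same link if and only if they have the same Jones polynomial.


equivalence classes: {D1} | {D2} | {D3}
D1 (bracket -A^-18 + A^-14 - A^-10 + 2A^-6 - A^-2 + A^2; 12 crossings at w = +2): V = q - q^2 + 2q^3 - q^4 + q^5 - q^6
V(D2) = -q^-3 + 2q^-2 - 2q^-1 + 3 - 2q + 2q^2 - q^3  (w 0, c 14, <D> = -A^-12 + 2A^-8 - 2A^-4 + 3 - 2A^4 + 2A^8 - A^12)
V(D3) = q^2 + q^4 - q^5 + q^6 - q^7  [12 crossings, <D> = -A^-4 + 1 - A^4 + A^8 + A^16, w = +8]
key observation: 3 values of V(q) split the 3 diagrams


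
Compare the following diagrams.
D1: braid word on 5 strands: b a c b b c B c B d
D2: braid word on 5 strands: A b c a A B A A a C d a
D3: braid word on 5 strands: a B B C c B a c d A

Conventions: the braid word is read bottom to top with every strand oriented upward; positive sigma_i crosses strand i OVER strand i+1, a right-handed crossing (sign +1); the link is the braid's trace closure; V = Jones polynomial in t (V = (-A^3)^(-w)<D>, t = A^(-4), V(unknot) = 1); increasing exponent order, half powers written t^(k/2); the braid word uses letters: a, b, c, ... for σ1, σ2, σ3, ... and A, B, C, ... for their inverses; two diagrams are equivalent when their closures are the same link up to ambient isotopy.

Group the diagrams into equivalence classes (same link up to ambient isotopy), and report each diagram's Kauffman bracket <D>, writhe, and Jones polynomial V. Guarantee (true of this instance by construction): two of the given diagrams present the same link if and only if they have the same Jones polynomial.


equivalence classes: {D1} | {D2} | {D3}
D1 (bracket -A^-6 + A^-2 - A^2 + 2A^6 - A^10 + A^14; 10 crossings at w = +6): V = t - t^2 + 2t^3 - t^4 + t^5 - t^6
V(D2) = 1  (w 0, c 12, <D> = 1)
V(D3) = -t^-4 + t^-3 + t^-1  (w 0, c 10, <D> = A^4 + A^12 - A^16)
observation: comparing 3 Jones polynomials yields 3 groups


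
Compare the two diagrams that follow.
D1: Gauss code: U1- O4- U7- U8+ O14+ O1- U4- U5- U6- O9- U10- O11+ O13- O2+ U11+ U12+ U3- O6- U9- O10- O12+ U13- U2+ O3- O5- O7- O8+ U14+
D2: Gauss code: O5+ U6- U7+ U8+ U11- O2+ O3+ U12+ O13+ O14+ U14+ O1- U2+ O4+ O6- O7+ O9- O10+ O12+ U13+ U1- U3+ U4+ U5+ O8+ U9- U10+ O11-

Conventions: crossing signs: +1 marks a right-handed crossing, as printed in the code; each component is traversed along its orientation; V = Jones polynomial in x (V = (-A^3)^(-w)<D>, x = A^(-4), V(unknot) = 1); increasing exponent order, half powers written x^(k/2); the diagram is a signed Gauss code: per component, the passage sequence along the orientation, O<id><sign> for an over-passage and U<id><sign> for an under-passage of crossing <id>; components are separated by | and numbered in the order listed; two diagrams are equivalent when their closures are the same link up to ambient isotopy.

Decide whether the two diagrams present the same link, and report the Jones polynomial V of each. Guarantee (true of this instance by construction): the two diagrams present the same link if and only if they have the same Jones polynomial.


equivalent: no
D1 (bracket A^-8 + 1 - A^4; 14 crossings at w = -4): V = -x^-4 + x^-3 + x^-1
V(D2) = x + x^3 - x^4  (w +6, c 14, <D> = -A^2 + A^6 + A^14)
key observation: 2 classes among 2 diagrams; unequal V(x) rules out equality


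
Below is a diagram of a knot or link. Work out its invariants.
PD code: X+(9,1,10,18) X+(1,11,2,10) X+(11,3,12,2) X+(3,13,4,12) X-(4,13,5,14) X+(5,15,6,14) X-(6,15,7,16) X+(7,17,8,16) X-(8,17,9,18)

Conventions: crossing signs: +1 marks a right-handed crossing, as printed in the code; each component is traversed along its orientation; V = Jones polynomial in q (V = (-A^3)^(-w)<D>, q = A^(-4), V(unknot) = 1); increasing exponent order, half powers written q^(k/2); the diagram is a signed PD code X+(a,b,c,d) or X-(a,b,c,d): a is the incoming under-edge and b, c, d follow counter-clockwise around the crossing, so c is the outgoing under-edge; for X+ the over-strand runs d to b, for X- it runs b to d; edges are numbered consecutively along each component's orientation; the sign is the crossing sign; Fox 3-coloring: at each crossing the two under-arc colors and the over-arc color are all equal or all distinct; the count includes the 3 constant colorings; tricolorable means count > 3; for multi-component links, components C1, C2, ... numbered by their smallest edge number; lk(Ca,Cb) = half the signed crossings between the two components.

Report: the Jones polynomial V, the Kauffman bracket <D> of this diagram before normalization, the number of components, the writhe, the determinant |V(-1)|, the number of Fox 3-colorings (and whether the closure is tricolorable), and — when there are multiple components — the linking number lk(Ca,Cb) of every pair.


V = q + q^3 - q^4
<D> = A^-7 - A^-3 - A^5 (w = +3)
1 component over 9 crossings, w = +3
9 Fox colorings among 3^9, |V(-1)| = 3: tricolorable
why: the span of V is 3, forcing >= 3 crossings in any diagram


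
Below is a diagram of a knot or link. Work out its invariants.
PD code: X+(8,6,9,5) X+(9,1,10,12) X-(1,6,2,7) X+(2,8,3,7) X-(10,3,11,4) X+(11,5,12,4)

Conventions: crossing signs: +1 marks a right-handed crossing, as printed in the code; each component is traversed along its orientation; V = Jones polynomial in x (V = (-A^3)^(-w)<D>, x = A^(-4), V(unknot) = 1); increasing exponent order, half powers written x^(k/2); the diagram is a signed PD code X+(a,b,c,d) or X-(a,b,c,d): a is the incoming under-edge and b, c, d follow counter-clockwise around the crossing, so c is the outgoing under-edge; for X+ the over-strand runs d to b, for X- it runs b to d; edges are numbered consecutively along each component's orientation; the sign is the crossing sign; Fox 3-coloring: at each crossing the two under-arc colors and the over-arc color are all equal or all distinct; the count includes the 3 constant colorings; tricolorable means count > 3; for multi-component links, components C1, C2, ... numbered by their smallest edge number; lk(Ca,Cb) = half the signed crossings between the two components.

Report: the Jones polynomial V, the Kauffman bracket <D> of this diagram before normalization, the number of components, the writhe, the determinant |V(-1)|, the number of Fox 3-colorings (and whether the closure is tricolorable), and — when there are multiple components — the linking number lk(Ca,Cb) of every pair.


V = 1
<D> = A^6 (w = +2)
1 component over 6 crossings, w = +2
3 Fox colorings among 3^6, |V(-1)| = 1: not tricolorable
why: det 1 = |V(-1)|; not divisible by 3, so not tricolorable


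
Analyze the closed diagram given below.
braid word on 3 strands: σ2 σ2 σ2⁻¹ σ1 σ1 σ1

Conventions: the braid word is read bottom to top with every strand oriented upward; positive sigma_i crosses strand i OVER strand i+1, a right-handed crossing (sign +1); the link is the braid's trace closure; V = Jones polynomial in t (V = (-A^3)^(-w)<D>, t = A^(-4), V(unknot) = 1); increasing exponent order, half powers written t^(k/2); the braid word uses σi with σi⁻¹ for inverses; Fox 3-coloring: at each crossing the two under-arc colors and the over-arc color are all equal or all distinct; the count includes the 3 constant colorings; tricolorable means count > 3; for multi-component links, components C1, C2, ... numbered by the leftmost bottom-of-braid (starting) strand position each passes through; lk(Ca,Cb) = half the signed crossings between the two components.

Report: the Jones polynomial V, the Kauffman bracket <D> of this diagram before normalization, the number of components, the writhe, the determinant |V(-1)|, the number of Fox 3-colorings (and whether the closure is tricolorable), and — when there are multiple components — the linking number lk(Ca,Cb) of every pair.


V(t) = t + t^3 - t^4
bracket: -A^-4 + 1 + A^8, w = +4
1 component, writhe +4, over 6 crossings
det 3, colorings 9 of 3^6 — tricolorable
observation: inverse pairs cancel, leaving σ2 σ1 σ1 σ1


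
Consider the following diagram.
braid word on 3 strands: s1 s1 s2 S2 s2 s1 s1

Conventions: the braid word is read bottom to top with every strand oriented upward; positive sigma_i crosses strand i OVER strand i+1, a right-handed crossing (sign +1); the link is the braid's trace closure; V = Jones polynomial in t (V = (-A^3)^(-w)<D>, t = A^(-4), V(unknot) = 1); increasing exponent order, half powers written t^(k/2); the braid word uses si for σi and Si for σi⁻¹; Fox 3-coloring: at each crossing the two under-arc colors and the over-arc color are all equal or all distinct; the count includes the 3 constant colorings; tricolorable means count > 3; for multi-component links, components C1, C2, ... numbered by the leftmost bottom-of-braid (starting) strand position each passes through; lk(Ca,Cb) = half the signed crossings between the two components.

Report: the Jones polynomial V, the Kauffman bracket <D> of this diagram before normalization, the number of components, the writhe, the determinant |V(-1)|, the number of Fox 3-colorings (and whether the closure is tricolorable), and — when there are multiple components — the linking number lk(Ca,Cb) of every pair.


V = -t^(3/2) - t^(7/2) + t^(9/2) - t^(11/2)
<D> = A^-7 - A^-3 + A + A^9 (w = +5)
2 components over 7 crossings, w = +5
lk(C1,C2): +2
3 Fox colorings among 3^7, |V(-1)| = 4: not tricolorable
why: w = +5 shifts under R1 moves; the (-A^3)^(-5) factor cancels that in V


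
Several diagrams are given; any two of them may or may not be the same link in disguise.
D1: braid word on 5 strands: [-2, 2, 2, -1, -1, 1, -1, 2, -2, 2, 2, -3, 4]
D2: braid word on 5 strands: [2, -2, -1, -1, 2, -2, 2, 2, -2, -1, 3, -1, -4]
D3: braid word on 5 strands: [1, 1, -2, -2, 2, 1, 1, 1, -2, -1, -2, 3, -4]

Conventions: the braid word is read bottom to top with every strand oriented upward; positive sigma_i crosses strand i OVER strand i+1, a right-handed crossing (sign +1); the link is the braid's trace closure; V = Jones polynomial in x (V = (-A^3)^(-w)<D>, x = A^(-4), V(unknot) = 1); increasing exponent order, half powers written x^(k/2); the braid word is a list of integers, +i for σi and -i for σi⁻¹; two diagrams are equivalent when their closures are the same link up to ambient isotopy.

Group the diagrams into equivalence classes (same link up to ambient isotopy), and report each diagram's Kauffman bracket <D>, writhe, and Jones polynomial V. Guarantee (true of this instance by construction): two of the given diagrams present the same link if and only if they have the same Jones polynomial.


equivalence classes: {D1} | {D2} | {D3}
D1 (bracket -A^-11 + A^-7 - A^-3 + 2A + A^9; 13 crossings at w = +1): V = -x^(-3/2) - 2x^(1/2) + x^(3/2) - x^(5/2) + x^(7/2)
V(D2) = -x^(-11/2) + x^(-9/2) - x^(-7/2) - x^(-3/2)  (w -3, c 13, <D> = A^-3 + A^5 - A^9 + A^13)
V(D3) = -x^(-3/2) + x^(-1/2) - 2x^(1/2) + x^(3/2) - 2x^(5/2) + x^(7/2)  (w +1, c 13, <D> = -A^-11 + 2A^-7 - A^-3 + 2A - A^5 + A^9)
observation: V(x) takes 3 values over 3 diagrams, fixing the grouping
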